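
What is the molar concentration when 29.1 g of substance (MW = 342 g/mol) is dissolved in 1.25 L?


C = (mass / MW) / volume
C = (29.1 / 342) / 1.25
C = 0.0681 M

0.0681 M


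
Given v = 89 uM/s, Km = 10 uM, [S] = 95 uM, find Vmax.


Vmax = v * (Km + [S]) / [S]
Vmax = 89 * (10 + 95) / 95
Vmax = 98.3684 uM/s

98.3684 uM/s


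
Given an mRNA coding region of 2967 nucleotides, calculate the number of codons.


codons = nucleotides / 3
codons = 2967 / 3 = 989

989


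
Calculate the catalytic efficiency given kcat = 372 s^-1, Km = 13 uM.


Catalytic efficiency = kcat / Km
= 372 / 13
= 28.6154 uM^-1*s^-1

28.6154 uM^-1*s^-1


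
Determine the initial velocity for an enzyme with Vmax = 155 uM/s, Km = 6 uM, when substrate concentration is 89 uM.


v = Vmax * [S] / (Km + [S])
v = 155 * 89 / (6 + 89)
v = 145.2105 uM/s

145.2105 uM/s


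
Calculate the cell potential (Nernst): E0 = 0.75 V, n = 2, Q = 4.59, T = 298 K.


E = E0 - (RT/nF) * ln(Q)
E = 0.75 - (8.314 * 298 / (2 * 96485)) * ln(4.59)
E = 0.7304 V

0.7304 V


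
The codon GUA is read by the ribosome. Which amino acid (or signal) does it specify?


Standard genetic code lookup.
Codon GUA -> Val

Val


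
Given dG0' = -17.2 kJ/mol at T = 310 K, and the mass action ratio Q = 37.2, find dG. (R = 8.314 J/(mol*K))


dG = dG0' + RT * ln(Q) / 1000
dG = -17.2 + 8.314 * 310 * ln(37.2) / 1000
dG = -7.8795 kJ/mol

-7.8795 kJ/mol


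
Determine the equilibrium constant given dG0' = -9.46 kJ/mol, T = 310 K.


Keq = exp(-dG0 * 1000 / (R * T))
Keq = exp(-(-9.46) * 1000 / (8.314 * 310))
Keq = 39.2696

39.2696


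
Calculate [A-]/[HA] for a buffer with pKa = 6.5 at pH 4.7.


[A-]/[HA] = 10^(pH - pKa)
= 10^(4.7 - 6.5)
= 0.0158

0.0158


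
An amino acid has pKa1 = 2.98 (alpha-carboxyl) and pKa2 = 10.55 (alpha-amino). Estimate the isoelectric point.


pI = (pKa1 + pKa2) / 2
pI = (2.98 + 10.55) / 2
pI = 6.765

6.765


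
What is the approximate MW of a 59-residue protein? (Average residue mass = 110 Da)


MW = n_residues * 110 Da
MW = 59 * 110
MW = 6490 Da

6490 Da


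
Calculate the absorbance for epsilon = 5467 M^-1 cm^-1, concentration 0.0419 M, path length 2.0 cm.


A = epsilon * c * l
A = 5467 * 0.0419 * 2.0
A = 458.1346

458.1346


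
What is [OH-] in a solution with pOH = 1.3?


[OH-] = 10^(-pOH)
[OH-] = 10^(-1.3)
[OH-] = 0.0501 M

0.0501 M


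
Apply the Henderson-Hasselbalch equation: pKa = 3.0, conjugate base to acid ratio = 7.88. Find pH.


pH = pKa + log10([A-]/[HA])
pH = 3.0 + log10(7.88)
pH = 3.8965

3.8965


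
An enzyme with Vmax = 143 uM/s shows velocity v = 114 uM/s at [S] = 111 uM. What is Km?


Km = [S] * (Vmax - v) / v
Km = 111 * (143 - 114) / 114
Km = 28.2368 uM

28.2368 uM


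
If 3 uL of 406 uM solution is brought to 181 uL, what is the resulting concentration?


C2 = C1 * V1 / V2
C2 = 406 * 3 / 181
C2 = 6.7293 uM

6.7293 uM


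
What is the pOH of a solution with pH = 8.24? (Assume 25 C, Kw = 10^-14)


pOH = 14 - pH
pOH = 14 - 8.24
pOH = 5.76

5.76


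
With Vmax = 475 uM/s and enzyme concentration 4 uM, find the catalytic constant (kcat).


kcat = Vmax / [E]t
kcat = 475 / 4
kcat = 118.75 s^-1

118.75 s^-1


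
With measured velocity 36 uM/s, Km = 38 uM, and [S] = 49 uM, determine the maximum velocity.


Vmax = v * (Km + [S]) / [S]
Vmax = 36 * (38 + 49) / 49
Vmax = 63.9184 uM/s

63.9184 uM/s


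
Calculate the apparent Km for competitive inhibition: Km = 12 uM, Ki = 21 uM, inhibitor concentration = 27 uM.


Km_app = Km * (1 + [I]/Ki)
Km_app = 12 * (1 + 27/21)
Km_app = 27.4286 uM

27.4286 uM


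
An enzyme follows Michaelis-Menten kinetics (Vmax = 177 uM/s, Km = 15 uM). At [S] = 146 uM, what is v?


v = Vmax * [S] / (Km + [S])
v = 177 * 146 / (15 + 146)
v = 160.5093 uM/s

160.5093 uM/s


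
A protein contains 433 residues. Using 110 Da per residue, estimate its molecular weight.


MW = n_residues * 110 Da
MW = 433 * 110
MW = 47630 Da

47630 Da


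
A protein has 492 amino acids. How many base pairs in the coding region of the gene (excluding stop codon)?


Each amino acid = 1 codon = 3 bp
bp = 492 * 3 = 1476 bp

1476 bp


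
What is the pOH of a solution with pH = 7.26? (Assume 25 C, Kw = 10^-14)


pOH = 14 - pH
pOH = 14 - 7.26
pOH = 6.74

6.74


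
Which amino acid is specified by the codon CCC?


Standard genetic code lookup.
Codon CCC -> Pro

Pro


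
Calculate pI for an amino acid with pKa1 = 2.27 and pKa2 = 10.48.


pI = (pKa1 + pKa2) / 2
pI = (2.27 + 10.48) / 2
pI = 6.375

6.375


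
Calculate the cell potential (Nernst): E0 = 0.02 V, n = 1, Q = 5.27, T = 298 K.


E = E0 - (RT/nF) * ln(Q)
E = 0.02 - (8.314 * 298 / (1 * 96485)) * ln(5.27)
E = -0.0227 V

-0.0227 V


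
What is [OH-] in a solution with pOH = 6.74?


[OH-] = 10^(-pOH)
[OH-] = 10^(-6.74)
[OH-] = 1.820e-07 M

1.820e-07 M


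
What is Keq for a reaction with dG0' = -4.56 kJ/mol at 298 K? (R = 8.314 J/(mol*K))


Keq = exp(-dG0 * 1000 / (R * T))
Keq = exp(-(-4.56) * 1000 / (8.314 * 298))
Keq = 6.2998

6.2998


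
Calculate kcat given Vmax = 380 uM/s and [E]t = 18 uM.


kcat = Vmax / [E]t
kcat = 380 / 18
kcat = 21.1111 s^-1

21.1111 s^-1


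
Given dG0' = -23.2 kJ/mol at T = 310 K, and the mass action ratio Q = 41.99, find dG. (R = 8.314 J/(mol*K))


dG = dG0' + RT * ln(Q) / 1000
dG = -23.2 + 8.314 * 310 * ln(41.99) / 1000
dG = -13.5674 kJ/mol

-13.5674 kJ/mol


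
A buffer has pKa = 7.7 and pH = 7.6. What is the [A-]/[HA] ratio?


[A-]/[HA] = 10^(pH - pKa)
= 10^(7.6 - 7.7)
= 0.7943

0.7943


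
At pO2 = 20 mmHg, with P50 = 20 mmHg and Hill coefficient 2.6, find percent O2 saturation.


Y = pO2^n / (P50^n + pO2^n)
Y = 20^2.6 / (20^2.6 + 20^2.6)
Y = 50.0%

50.0%


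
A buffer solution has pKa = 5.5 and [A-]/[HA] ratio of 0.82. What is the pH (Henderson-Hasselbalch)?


pH = pKa + log10([A-]/[HA])
pH = 5.5 + log10(0.82)
pH = 5.4138

5.4138


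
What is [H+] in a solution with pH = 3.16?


[H+] = 10^(-pH)
[H+] = 10^(-3.16)
[H+] = 6.918e-04 M

6.918e-04 M


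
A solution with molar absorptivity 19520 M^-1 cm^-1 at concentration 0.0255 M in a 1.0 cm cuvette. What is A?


A = epsilon * c * l
A = 19520 * 0.0255 * 1.0
A = 497.76

497.76


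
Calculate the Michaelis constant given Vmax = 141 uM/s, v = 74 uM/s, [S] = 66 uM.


Km = [S] * (Vmax - v) / v
Km = 66 * (141 - 74) / 74
Km = 59.7568 uM

59.7568 uM


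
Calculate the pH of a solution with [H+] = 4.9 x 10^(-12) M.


pH = -log10([H+])
pH = -log10(4.9 x 10^(-12))
pH = 11.3098

11.3098


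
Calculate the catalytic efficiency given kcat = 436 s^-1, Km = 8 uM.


Catalytic efficiency = kcat / Km
= 436 / 8
= 54.5 uM^-1*s^-1

54.5 uM^-1*s^-1


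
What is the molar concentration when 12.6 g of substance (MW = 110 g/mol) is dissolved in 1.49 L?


C = (mass / MW) / volume
C = (12.6 / 110) / 1.49
C = 0.0769 M

0.0769 M


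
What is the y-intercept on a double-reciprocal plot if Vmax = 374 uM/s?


y-intercept = 1/Vmax
= 1/374
= 0.0027 s/uM

0.0027 s/uM


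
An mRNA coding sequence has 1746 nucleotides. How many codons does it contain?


codons = nucleotides / 3
codons = 1746 / 3 = 582

582


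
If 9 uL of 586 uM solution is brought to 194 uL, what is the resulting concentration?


C2 = C1 * V1 / V2
C2 = 586 * 9 / 194
C2 = 27.1856 uM

27.1856 uM


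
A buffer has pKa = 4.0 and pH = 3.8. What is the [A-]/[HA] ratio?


[A-]/[HA] = 10^(pH - pKa)
= 10^(3.8 - 4.0)
= 0.631

0.631


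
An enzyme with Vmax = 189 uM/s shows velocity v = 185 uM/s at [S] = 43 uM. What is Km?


Km = [S] * (Vmax - v) / v
Km = 43 * (189 - 185) / 185
Km = 0.9297 uM

0.9297 uM


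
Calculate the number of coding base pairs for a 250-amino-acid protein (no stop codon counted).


Each amino acid = 1 codon = 3 bp
bp = 250 * 3 = 750 bp

750 bp


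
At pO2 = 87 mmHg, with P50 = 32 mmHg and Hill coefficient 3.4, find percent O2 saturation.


Y = pO2^n / (P50^n + pO2^n)
Y = 87^3.4 / (32^3.4 + 87^3.4)
Y = 96.77%

96.77%


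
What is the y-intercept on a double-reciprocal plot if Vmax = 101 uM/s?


y-intercept = 1/Vmax
= 1/101
= 0.0099 s/uM

0.0099 s/uM


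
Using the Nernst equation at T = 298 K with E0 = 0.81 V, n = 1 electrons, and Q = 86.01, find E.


E = E0 - (RT/nF) * ln(Q)
E = 0.81 - (8.314 * 298 / (1 * 96485)) * ln(86.01)
E = 0.6956 V

0.6956 V


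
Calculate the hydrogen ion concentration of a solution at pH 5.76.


[H+] = 10^(-pH)
[H+] = 10^(-5.76)
[H+] = 1.738e-06 M

1.738e-06 M


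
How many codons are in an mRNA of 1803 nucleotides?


codons = nucleotides / 3
codons = 1803 / 3 = 601

601


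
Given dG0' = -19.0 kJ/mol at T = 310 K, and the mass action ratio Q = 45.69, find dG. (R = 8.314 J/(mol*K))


dG = dG0' + RT * ln(Q) / 1000
dG = -19.0 + 8.314 * 310 * ln(45.69) / 1000
dG = -9.1497 kJ/mol

-9.1497 kJ/mol


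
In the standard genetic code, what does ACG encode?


Standard genetic code lookup.
Codon ACG -> Thr

Thr


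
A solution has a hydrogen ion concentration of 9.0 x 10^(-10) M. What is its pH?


pH = -log10([H+])
pH = -log10(9.0 x 10^(-10))
pH = 9.0458

9.0458


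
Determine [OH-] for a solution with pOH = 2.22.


[OH-] = 10^(-pOH)
[OH-] = 10^(-2.22)
[OH-] = 0.006 M

0.006 M


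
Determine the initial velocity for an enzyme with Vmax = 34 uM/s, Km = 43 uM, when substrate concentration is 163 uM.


v = Vmax * [S] / (Km + [S])
v = 34 * 163 / (43 + 163)
v = 26.9029 uM/s

26.9029 uM/s


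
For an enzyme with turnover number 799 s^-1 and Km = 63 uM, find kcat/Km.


Catalytic efficiency = kcat / Km
= 799 / 63
= 12.6825 uM^-1*s^-1

12.6825 uM^-1*s^-1


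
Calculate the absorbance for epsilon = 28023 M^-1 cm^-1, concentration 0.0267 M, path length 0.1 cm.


A = epsilon * c * l
A = 28023 * 0.0267 * 0.1
A = 74.8214

74.8214


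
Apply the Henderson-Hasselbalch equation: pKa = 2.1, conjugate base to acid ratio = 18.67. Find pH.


pH = pKa + log10([A-]/[HA])
pH = 2.1 + log10(18.67)
pH = 3.3711

3.3711


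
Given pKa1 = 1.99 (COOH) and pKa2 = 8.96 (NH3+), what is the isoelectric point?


pI = (pKa1 + pKa2) / 2
pI = (1.99 + 8.96) / 2
pI = 5.475

5.475


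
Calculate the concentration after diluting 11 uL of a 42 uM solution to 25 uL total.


C2 = C1 * V1 / V2
C2 = 42 * 11 / 25
C2 = 18.48 uM

18.48 uM


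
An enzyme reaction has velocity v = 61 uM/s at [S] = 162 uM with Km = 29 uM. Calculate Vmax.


Vmax = v * (Km + [S]) / [S]
Vmax = 61 * (29 + 162) / 162
Vmax = 71.9198 uM/s

71.9198 uM/s


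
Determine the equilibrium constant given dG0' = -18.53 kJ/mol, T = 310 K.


Keq = exp(-dG0 * 1000 / (R * T))
Keq = exp(-(-18.53) * 1000 / (8.314 * 310))
Keq = 1325.5504

1325.5504


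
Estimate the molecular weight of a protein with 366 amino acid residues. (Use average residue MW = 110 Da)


MW = n_residues * 110 Da
MW = 366 * 110
MW = 40260 Da

40260 Da


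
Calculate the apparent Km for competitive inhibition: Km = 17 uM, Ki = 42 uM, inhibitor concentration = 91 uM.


Km_app = Km * (1 + [I]/Ki)
Km_app = 17 * (1 + 91/42)
Km_app = 53.8333 uM

53.8333 uM


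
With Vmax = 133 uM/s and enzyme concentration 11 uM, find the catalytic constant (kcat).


kcat = Vmax / [E]t
kcat = 133 / 11
kcat = 12.0909 s^-1

12.0909 s^-1


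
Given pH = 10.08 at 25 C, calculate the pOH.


pOH = 14 - pH
pOH = 14 - 10.08
pOH = 3.92

3.92


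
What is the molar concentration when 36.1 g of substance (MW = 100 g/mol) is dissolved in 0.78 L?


C = (mass / MW) / volume
C = (36.1 / 100) / 0.78
C = 0.4628 M

0.4628 M


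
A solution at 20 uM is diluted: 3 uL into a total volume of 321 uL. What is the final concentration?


C2 = C1 * V1 / V2
C2 = 20 * 3 / 321
C2 = 0.1869 uM

0.1869 uM


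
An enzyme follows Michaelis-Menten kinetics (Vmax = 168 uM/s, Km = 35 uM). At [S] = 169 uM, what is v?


v = Vmax * [S] / (Km + [S])
v = 168 * 169 / (35 + 169)
v = 139.1765 uM/s

139.1765 uM/s


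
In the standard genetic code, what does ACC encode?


Standard genetic code lookup.
Codon ACC -> Thr

Thr


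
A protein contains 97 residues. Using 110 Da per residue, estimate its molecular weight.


MW = n_residues * 110 Da
MW = 97 * 110
MW = 10670 Da

10670 Da


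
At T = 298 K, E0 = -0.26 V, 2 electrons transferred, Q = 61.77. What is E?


E = E0 - (RT/nF) * ln(Q)
E = -0.26 - (8.314 * 298 / (2 * 96485)) * ln(61.77)
E = -0.3129 V

-0.3129 V


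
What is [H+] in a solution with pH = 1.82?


[H+] = 10^(-pH)
[H+] = 10^(-1.82)
[H+] = 0.0151 M

0.0151 M


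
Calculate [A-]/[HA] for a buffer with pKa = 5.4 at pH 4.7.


[A-]/[HA] = 10^(pH - pKa)
= 10^(4.7 - 5.4)
= 0.1995

0.1995


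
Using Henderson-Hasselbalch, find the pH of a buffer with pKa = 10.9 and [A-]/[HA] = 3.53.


pH = pKa + log10([A-]/[HA])
pH = 10.9 + log10(3.53)
pH = 11.4478

11.4478


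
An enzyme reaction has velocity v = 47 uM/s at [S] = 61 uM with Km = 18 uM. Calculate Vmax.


Vmax = v * (Km + [S]) / [S]
Vmax = 47 * (18 + 61) / 61
Vmax = 60.8689 uM/s

60.8689 uM/s


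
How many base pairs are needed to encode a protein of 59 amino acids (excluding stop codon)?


Each amino acid = 1 codon = 3 bp
bp = 59 * 3 = 177 bp

177 bp


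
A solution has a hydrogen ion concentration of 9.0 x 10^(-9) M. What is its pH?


pH = -log10([H+])
pH = -log10(9.0 x 10^(-9))
pH = 8.0458

8.0458


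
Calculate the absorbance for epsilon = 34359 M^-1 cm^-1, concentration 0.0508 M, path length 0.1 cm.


A = epsilon * c * l
A = 34359 * 0.0508 * 0.1
A = 174.5437

174.5437


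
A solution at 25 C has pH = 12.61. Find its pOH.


pOH = 14 - pH
pOH = 14 - 12.61
pOH = 1.39

1.39


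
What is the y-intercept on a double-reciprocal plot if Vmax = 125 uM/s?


y-intercept = 1/Vmax
= 1/125
= 0.008 s/uM

0.008 s/uM


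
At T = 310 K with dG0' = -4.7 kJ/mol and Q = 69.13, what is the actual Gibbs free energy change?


dG = dG0' + RT * ln(Q) / 1000
dG = -4.7 + 8.314 * 310 * ln(69.13) / 1000
dG = 6.2176 kJ/mol

6.2176 kJ/mol


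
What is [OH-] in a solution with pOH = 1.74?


[OH-] = 10^(-pOH)
[OH-] = 10^(-1.74)
[OH-] = 0.0182 M

0.0182 M


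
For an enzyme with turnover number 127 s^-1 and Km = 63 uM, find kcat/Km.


Catalytic efficiency = kcat / Km
= 127 / 63
= 2.0159 uM^-1*s^-1

2.0159 uM^-1*s^-1


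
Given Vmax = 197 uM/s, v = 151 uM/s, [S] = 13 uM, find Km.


Km = [S] * (Vmax - v) / v
Km = 13 * (197 - 151) / 151
Km = 3.9603 uM

3.9603 uM


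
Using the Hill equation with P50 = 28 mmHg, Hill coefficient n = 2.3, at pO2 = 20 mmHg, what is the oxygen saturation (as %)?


Y = pO2^n / (P50^n + pO2^n)
Y = 20^2.3 / (28^2.3 + 20^2.3)
Y = 31.56%

31.56%


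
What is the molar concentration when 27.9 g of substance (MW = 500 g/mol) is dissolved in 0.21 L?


C = (mass / MW) / volume
C = (27.9 / 500) / 0.21
C = 0.2657 M

0.2657 M


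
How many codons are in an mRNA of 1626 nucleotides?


codons = nucleotides / 3
codons = 1626 / 3 = 542

542


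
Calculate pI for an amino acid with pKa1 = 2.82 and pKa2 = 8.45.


pI = (pKa1 + pKa2) / 2
pI = (2.82 + 8.45) / 2
pI = 5.635

5.635


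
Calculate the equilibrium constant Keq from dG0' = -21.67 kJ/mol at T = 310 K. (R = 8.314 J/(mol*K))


Keq = exp(-dG0 * 1000 / (R * T))
Keq = exp(-(-21.67) * 1000 / (8.314 * 310))
Keq = 4482.3082

4482.3082


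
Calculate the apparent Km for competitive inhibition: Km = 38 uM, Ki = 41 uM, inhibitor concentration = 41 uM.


Km_app = Km * (1 + [I]/Ki)
Km_app = 38 * (1 + 41/41)
Km_app = 76.0 uM

76.0 uM


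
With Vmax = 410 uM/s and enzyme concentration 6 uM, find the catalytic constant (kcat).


kcat = Vmax / [E]t
kcat = 410 / 6
kcat = 68.3333 s^-1

68.3333 s^-1


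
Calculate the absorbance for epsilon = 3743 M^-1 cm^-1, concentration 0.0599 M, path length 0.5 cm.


A = epsilon * c * l
A = 3743 * 0.0599 * 0.5
A = 112.1029

112.1029


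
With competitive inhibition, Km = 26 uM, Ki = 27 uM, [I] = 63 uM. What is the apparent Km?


Km_app = Km * (1 + [I]/Ki)
Km_app = 26 * (1 + 63/27)
Km_app = 86.6667 uM

86.6667 uM


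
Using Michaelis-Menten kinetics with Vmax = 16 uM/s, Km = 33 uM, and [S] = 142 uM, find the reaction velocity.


v = Vmax * [S] / (Km + [S])
v = 16 * 142 / (33 + 142)
v = 12.9829 uM/s

12.9829 uM/s


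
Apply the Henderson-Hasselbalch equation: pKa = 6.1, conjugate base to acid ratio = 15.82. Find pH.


pH = pKa + log10([A-]/[HA])
pH = 6.1 + log10(15.82)
pH = 7.2992

7.2992


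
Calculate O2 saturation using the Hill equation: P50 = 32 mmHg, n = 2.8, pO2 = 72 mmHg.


Y = pO2^n / (P50^n + pO2^n)
Y = 72^2.8 / (32^2.8 + 72^2.8)
Y = 90.64%

90.64%


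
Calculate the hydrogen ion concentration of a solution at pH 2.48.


[H+] = 10^(-pH)
[H+] = 10^(-2.48)
[H+] = 0.0033 M

0.0033 M


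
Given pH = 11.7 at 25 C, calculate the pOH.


pOH = 14 - pH
pOH = 14 - 11.7
pOH = 2.3

2.3


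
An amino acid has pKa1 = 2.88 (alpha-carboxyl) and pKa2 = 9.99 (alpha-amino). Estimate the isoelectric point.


pI = (pKa1 + pKa2) / 2
pI = (2.88 + 9.99) / 2
pI = 6.435

6.435


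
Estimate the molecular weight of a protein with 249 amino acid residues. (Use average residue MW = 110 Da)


MW = n_residues * 110 Da
MW = 249 * 110
MW = 27390 Da

27390 Da


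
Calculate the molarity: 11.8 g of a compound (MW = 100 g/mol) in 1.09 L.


C = (mass / MW) / volume
C = (11.8 / 100) / 1.09
C = 0.1083 M

0.1083 M


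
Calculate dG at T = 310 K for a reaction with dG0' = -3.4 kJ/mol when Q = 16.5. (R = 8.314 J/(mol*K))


dG = dG0' + RT * ln(Q) / 1000
dG = -3.4 + 8.314 * 310 * ln(16.5) / 1000
dG = 3.8252 kJ/mol

3.8252 kJ/mol


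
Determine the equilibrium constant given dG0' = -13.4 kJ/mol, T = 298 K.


Keq = exp(-dG0 * 1000 / (R * T))
Keq = exp(-(-13.4) * 1000 / (8.314 * 298))
Keq = 223.3011

223.3011


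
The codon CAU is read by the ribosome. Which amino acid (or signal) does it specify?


Standard genetic code lookup.
Codon CAU -> His

His


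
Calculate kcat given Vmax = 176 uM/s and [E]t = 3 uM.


kcat = Vmax / [E]t
kcat = 176 / 3
kcat = 58.6667 s^-1

58.6667 s^-1


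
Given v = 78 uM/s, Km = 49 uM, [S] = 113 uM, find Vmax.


Vmax = v * (Km + [S]) / [S]
Vmax = 78 * (49 + 113) / 113
Vmax = 111.823 uM/s

111.823 uM/s


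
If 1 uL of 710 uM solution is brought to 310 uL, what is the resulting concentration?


C2 = C1 * V1 / V2
C2 = 710 * 1 / 310
C2 = 2.2903 uM

2.2903 uM


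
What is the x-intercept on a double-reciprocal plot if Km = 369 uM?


x-intercept = -1/Km
= -1/369
= -0.0027 1/uM

-0.0027 1/uM


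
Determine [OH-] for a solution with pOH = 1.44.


[OH-] = 10^(-pOH)
[OH-] = 10^(-1.44)
[OH-] = 0.0363 M

0.0363 M


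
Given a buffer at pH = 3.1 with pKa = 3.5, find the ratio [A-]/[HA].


[A-]/[HA] = 10^(pH - pKa)
= 10^(3.1 - 3.5)
= 0.3981

0.3981


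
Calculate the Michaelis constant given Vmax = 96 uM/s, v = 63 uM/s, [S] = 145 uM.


Km = [S] * (Vmax - v) / v
Km = 145 * (96 - 63) / 63
Km = 75.9524 uM

75.9524 uM


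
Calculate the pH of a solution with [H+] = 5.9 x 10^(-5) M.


pH = -log10([H+])
pH = -log10(5.9 x 10^(-5))
pH = 4.2291

4.2291


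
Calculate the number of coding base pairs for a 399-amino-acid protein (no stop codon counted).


Each amino acid = 1 codon = 3 bp
bp = 399 * 3 = 1197 bp

1197 bp


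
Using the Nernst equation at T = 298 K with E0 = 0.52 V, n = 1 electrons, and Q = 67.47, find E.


E = E0 - (RT/nF) * ln(Q)
E = 0.52 - (8.314 * 298 / (1 * 96485)) * ln(67.47)
E = 0.4119 V

0.4119 V


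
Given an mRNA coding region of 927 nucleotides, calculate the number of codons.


codons = nucleotides / 3
codons = 927 / 3 = 309

309


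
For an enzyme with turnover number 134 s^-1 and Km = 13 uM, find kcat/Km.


Catalytic efficiency = kcat / Km
= 134 / 13
= 10.3077 uM^-1*s^-1

10.3077 uM^-1*s^-1


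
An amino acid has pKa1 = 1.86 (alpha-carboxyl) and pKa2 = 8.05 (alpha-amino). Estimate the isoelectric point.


pI = (pKa1 + pKa2) / 2
pI = (1.86 + 8.05) / 2
pI = 4.955

4.955


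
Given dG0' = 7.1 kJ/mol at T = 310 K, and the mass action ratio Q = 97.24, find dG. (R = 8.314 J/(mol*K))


dG = dG0' + RT * ln(Q) / 1000
dG = 7.1 + 8.314 * 310 * ln(97.24) / 1000
dG = 18.897 kJ/mol

18.897 kJ/mol


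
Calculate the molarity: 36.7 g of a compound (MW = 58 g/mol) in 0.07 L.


C = (mass / MW) / volume
C = (36.7 / 58) / 0.07
C = 9.0394 M

9.0394 M


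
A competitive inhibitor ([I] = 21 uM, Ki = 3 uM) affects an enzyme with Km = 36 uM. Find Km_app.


Km_app = Km * (1 + [I]/Ki)
Km_app = 36 * (1 + 21/3)
Km_app = 288.0 uM

288.0 uM


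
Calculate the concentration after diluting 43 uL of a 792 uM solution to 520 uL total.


C2 = C1 * V1 / V2
C2 = 792 * 43 / 520
C2 = 65.4923 uM

65.4923 uM


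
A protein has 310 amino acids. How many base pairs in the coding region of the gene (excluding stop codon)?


Each amino acid = 1 codon = 3 bp
bp = 310 * 3 = 930 bp

930 bp


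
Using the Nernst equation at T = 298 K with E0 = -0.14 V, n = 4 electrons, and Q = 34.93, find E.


E = E0 - (RT/nF) * ln(Q)
E = -0.14 - (8.314 * 298 / (4 * 96485)) * ln(34.93)
E = -0.1628 V

-0.1628 V


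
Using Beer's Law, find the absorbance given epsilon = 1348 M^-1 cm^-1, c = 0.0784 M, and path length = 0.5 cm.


A = epsilon * c * l
A = 1348 * 0.0784 * 0.5
A = 52.8416

52.8416


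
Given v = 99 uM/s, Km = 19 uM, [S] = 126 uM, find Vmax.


Vmax = v * (Km + [S]) / [S]
Vmax = 99 * (19 + 126) / 126
Vmax = 113.9286 uM/s

113.9286 uM/s


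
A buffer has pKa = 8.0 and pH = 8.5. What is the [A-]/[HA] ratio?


[A-]/[HA] = 10^(pH - pKa)
= 10^(8.5 - 8.0)
= 3.1623

3.1623


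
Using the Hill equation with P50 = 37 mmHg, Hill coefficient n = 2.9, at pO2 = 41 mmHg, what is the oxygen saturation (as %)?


Y = pO2^n / (P50^n + pO2^n)
Y = 41^2.9 / (37^2.9 + 41^2.9)
Y = 57.39%

57.39%


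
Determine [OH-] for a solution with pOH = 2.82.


[OH-] = 10^(-pOH)
[OH-] = 10^(-2.82)
[OH-] = 0.0015 M

0.0015 M


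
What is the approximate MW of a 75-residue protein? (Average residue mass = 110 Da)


MW = n_residues * 110 Da
MW = 75 * 110
MW = 8250 Da

8250 Da


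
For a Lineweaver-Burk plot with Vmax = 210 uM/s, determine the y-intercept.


y-intercept = 1/Vmax
= 1/210
= 0.0048 s/uM

0.0048 s/uM


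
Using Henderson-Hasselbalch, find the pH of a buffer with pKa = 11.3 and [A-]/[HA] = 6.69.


pH = pKa + log10([A-]/[HA])
pH = 11.3 + log10(6.69)
pH = 12.1254

12.1254


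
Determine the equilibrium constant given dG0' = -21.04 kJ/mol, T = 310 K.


Keq = exp(-dG0 * 1000 / (R * T))
Keq = exp(-(-21.04) * 1000 / (8.314 * 310))
Keq = 3510.295

3510.295


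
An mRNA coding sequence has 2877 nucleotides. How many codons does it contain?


codons = nucleotides / 3
codons = 2877 / 3 = 959

959


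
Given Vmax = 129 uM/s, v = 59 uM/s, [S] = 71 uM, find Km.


Km = [S] * (Vmax - v) / v
Km = 71 * (129 - 59) / 59
Km = 84.2373 uM

84.2373 uM


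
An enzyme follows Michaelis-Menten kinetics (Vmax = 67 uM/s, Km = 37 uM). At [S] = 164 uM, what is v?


v = Vmax * [S] / (Km + [S])
v = 67 * 164 / (37 + 164)
v = 54.6667 uM/s

54.6667 uM/s


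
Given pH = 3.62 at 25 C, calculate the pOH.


pOH = 14 - pH
pOH = 14 - 3.62
pOH = 10.38

10.38


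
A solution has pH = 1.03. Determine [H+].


[H+] = 10^(-pH)
[H+] = 10^(-1.03)
[H+] = 0.0933 M

0.0933 M


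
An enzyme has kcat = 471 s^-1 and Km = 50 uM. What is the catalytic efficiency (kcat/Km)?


Catalytic efficiency = kcat / Km
= 471 / 50
= 9.42 uM^-1*s^-1

9.42 uM^-1*s^-1


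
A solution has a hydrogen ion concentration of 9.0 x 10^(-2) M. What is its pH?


pH = -log10([H+])
pH = -log10(9.0 x 10^(-2))
pH = 1.0458

1.0458


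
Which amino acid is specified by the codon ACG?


Standard genetic code lookup.
Codon ACG -> Thr

Thr


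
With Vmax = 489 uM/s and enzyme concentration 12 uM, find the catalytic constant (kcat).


kcat = Vmax / [E]t
kcat = 489 / 12
kcat = 40.75 s^-1

40.75 s^-1


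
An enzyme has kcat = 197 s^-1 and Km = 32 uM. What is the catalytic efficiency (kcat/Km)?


Catalytic efficiency = kcat / Km
= 197 / 32
= 6.1562 uM^-1*s^-1

6.1562 uM^-1*s^-1


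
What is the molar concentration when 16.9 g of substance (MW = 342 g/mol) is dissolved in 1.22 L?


C = (mass / MW) / volume
C = (16.9 / 342) / 1.22
C = 0.0405 M

0.0405 M


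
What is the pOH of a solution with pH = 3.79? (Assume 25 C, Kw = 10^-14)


pOH = 14 - pH
pOH = 14 - 3.79
pOH = 10.21

10.21


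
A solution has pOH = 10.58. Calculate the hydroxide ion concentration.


[OH-] = 10^(-pOH)
[OH-] = 10^(-10.58)
[OH-] = 2.630e-11 M

2.630e-11 M


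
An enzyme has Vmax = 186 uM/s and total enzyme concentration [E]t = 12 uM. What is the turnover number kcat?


kcat = Vmax / [E]t
kcat = 186 / 12
kcat = 15.5 s^-1

15.5 s^-1


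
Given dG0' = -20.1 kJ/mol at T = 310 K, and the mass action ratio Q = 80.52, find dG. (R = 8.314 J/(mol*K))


dG = dG0' + RT * ln(Q) / 1000
dG = -20.1 + 8.314 * 310 * ln(80.52) / 1000
dG = -8.7893 kJ/mol

-8.7893 kJ/mol


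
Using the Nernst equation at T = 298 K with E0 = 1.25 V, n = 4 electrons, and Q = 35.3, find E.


E = E0 - (RT/nF) * ln(Q)
E = 1.25 - (8.314 * 298 / (4 * 96485)) * ln(35.3)
E = 1.2271 V

1.2271 V


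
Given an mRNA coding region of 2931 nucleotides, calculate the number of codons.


codons = nucleotides / 3
codons = 2931 / 3 = 977

977


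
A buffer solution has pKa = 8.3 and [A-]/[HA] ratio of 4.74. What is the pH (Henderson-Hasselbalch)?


pH = pKa + log10([A-]/[HA])
pH = 8.3 + log10(4.74)
pH = 8.9758

8.9758


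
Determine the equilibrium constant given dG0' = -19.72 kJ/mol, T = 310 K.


Keq = exp(-dG0 * 1000 / (R * T))
Keq = exp(-(-19.72) * 1000 / (8.314 * 310))
Keq = 2103.3769

2103.3769


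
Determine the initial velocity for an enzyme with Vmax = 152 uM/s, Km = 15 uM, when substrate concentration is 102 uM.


v = Vmax * [S] / (Km + [S])
v = 152 * 102 / (15 + 102)
v = 132.5128 uM/s

132.5128 uM/s


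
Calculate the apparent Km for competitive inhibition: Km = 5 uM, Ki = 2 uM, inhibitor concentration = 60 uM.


Km_app = Km * (1 + [I]/Ki)
Km_app = 5 * (1 + 60/2)
Km_app = 155.0 uM

155.0 uM


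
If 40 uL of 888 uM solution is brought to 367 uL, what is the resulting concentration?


C2 = C1 * V1 / V2
C2 = 888 * 40 / 367
C2 = 96.7847 uM

96.7847 uM


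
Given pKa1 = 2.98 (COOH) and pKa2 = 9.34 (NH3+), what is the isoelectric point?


pI = (pKa1 + pKa2) / 2
pI = (2.98 + 9.34) / 2
pI = 6.16

6.16


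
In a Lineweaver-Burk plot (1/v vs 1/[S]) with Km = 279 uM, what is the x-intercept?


x-intercept = -1/Km
= -1/279
= -0.0036 1/uM

-0.0036 1/uM


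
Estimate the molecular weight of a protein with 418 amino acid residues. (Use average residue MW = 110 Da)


MW = n_residues * 110 Da
MW = 418 * 110
MW = 45980 Da

45980 Da


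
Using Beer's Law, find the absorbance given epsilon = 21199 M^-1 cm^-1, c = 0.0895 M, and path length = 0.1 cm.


A = epsilon * c * l
A = 21199 * 0.0895 * 0.1
A = 189.731

189.731


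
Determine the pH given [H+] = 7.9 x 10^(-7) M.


pH = -log10([H+])
pH = -log10(7.9 x 10^(-7))
pH = 6.1024

6.1024


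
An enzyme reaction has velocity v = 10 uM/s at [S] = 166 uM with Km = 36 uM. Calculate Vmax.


Vmax = v * (Km + [S]) / [S]
Vmax = 10 * (36 + 166) / 166
Vmax = 12.1687 uM/s

12.1687 uM/s


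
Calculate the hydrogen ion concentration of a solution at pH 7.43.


[H+] = 10^(-pH)
[H+] = 10^(-7.43)
[H+] = 3.715e-08 M

3.715e-08 M


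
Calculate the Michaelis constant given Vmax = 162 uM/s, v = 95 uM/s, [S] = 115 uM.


Km = [S] * (Vmax - v) / v
Km = 115 * (162 - 95) / 95
Km = 81.1053 uM

81.1053 uM


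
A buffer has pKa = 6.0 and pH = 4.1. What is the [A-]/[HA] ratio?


[A-]/[HA] = 10^(pH - pKa)
= 10^(4.1 - 6.0)
= 0.0126

0.0126


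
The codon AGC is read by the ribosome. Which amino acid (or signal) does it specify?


Standard genetic code lookup.
Codon AGC -> Ser

Ser


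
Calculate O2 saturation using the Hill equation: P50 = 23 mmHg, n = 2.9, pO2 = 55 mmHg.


Y = pO2^n / (P50^n + pO2^n)
Y = 55^2.9 / (23^2.9 + 55^2.9)
Y = 92.61%

92.61%


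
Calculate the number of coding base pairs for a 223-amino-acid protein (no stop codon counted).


Each amino acid = 1 codon = 3 bp
bp = 223 * 3 = 669 bp

669 bp


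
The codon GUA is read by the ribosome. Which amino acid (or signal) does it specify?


Standard genetic code lookup.
Codon GUA -> Val

Val


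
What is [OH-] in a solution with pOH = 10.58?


[OH-] = 10^(-pOH)
[OH-] = 10^(-10.58)
[OH-] = 2.630e-11 M

2.630e-11 M


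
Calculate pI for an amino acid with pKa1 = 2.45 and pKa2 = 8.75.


pI = (pKa1 + pKa2) / 2
pI = (2.45 + 8.75) / 2
pI = 5.6

5.6


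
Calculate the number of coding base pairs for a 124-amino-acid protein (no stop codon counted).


Each amino acid = 1 codon = 3 bp
bp = 124 * 3 = 372 bp

372 bp


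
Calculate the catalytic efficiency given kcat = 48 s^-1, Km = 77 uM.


Catalytic efficiency = kcat / Km
= 48 / 77
= 0.6234 uM^-1*s^-1

0.6234 uM^-1*s^-1


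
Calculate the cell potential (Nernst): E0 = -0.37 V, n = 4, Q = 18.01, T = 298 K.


E = E0 - (RT/nF) * ln(Q)
E = -0.37 - (8.314 * 298 / (4 * 96485)) * ln(18.01)
E = -0.3886 V

-0.3886 V


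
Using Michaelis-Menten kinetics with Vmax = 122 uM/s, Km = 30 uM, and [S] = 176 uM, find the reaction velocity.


v = Vmax * [S] / (Km + [S])
v = 122 * 176 / (30 + 176)
v = 104.233 uM/s

104.233 uM/s


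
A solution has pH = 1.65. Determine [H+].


[H+] = 10^(-pH)
[H+] = 10^(-1.65)
[H+] = 0.0224 M

0.0224 M


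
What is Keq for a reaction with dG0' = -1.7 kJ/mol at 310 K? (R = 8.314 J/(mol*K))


Keq = exp(-dG0 * 1000 / (R * T))
Keq = exp(-(-1.7) * 1000 / (8.314 * 310))
Keq = 1.934

1.934


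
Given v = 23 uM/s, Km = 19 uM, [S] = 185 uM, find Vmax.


Vmax = v * (Km + [S]) / [S]
Vmax = 23 * (19 + 185) / 185
Vmax = 25.3622 uM/s

25.3622 uM/s


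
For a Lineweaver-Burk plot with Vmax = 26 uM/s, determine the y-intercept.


y-intercept = 1/Vmax
= 1/26
= 0.0385 s/uM

0.0385 s/uM


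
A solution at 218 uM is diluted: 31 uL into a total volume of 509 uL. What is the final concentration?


C2 = C1 * V1 / V2
C2 = 218 * 31 / 509
C2 = 13.277 uM

13.277 uM


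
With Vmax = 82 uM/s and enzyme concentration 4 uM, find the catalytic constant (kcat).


kcat = Vmax / [E]t
kcat = 82 / 4
kcat = 20.5 s^-1

20.5 s^-1


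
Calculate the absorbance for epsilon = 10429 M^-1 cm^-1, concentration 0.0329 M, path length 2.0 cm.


A = epsilon * c * l
A = 10429 * 0.0329 * 2.0
A = 686.2282

686.2282


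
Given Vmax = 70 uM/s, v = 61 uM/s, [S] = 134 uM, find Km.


Km = [S] * (Vmax - v) / v
Km = 134 * (70 - 61) / 61
Km = 19.7705 uM

19.7705 uM


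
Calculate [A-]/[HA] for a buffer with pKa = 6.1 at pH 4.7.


[A-]/[HA] = 10^(pH - pKa)
= 10^(4.7 - 6.1)
= 0.0398

0.0398


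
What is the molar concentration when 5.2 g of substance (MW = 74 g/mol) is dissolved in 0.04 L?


C = (mass / MW) / volume
C = (5.2 / 74) / 0.04
C = 1.7568 M

1.7568 M


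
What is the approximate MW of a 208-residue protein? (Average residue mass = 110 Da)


MW = n_residues * 110 Da
MW = 208 * 110
MW = 22880 Da

22880 Da


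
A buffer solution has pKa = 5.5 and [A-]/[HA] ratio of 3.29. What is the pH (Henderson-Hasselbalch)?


pH = pKa + log10([A-]/[HA])
pH = 5.5 + log10(3.29)
pH = 6.0172

6.0172


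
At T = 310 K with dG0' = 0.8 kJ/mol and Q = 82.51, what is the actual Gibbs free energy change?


dG = dG0' + RT * ln(Q) / 1000
dG = 0.8 + 8.314 * 310 * ln(82.51) / 1000
dG = 12.1736 kJ/mol

12.1736 kJ/mol


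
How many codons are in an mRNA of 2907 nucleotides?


codons = nucleotides / 3
codons = 2907 / 3 = 969

969


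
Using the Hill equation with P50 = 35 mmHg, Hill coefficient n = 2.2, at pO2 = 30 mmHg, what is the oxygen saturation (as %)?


Y = pO2^n / (P50^n + pO2^n)
Y = 30^2.2 / (35^2.2 + 30^2.2)
Y = 41.6%

41.6%


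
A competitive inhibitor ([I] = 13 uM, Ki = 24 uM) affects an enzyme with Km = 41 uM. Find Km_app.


Km_app = Km * (1 + [I]/Ki)
Km_app = 41 * (1 + 13/24)
Km_app = 63.2083 uM

63.2083 uM


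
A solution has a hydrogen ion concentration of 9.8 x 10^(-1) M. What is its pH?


pH = -log10([H+])
pH = -log10(9.8 x 10^(-1))
pH = 0.0088

0.0088


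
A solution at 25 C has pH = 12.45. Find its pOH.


pOH = 14 - pH
pOH = 14 - 12.45
pOH = 1.55

1.55


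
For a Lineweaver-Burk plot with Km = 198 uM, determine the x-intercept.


x-intercept = -1/Km
= -1/198
= -0.0051 1/uM

-0.0051 1/uM


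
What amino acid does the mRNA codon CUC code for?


Standard genetic code lookup.
Codon CUC -> Leu

Leu


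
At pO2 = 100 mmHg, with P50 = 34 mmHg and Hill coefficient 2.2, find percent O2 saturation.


Y = pO2^n / (P50^n + pO2^n)
Y = 100^2.2 / (34^2.2 + 100^2.2)
Y = 91.48%

91.48%


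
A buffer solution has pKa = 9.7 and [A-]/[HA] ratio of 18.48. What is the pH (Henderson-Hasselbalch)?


pH = pKa + log10([A-]/[HA])
pH = 9.7 + log10(18.48)
pH = 10.9667

10.9667


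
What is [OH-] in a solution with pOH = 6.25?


[OH-] = 10^(-pOH)
[OH-] = 10^(-6.25)
[OH-] = 5.623e-07 M

5.623e-07 M


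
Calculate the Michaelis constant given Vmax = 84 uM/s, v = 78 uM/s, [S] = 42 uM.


Km = [S] * (Vmax - v) / v
Km = 42 * (84 - 78) / 78
Km = 3.2308 uM

3.2308 uM


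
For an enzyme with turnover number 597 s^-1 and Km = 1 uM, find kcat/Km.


Catalytic efficiency = kcat / Km
= 597 / 1
= 597.0 uM^-1*s^-1

597.0 uM^-1*s^-1


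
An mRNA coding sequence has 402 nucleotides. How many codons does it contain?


codons = nucleotides / 3
codons = 402 / 3 = 134

134


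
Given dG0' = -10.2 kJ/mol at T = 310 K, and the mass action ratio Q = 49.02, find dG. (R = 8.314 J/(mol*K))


dG = dG0' + RT * ln(Q) / 1000
dG = -10.2 + 8.314 * 310 * ln(49.02) / 1000
dG = -0.1684 kJ/mol

-0.1684 kJ/mol


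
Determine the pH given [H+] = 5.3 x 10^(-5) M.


pH = -log10([H+])
pH = -log10(5.3 x 10^(-5))
pH = 4.2757

4.2757


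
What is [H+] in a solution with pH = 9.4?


[H+] = 10^(-pH)
[H+] = 10^(-9.4)
[H+] = 3.981e-10 M

3.981e-10 M


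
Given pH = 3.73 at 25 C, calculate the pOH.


pOH = 14 - pH
pOH = 14 - 3.73
pOH = 10.27

10.27


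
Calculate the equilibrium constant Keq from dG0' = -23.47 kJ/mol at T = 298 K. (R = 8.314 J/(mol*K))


Keq = exp(-dG0 * 1000 / (R * T))
Keq = exp(-(-23.47) * 1000 / (8.314 * 298))
Keq = 13003.6327

13003.6327


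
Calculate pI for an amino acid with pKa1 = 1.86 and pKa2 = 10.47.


pI = (pKa1 + pKa2) / 2
pI = (1.86 + 10.47) / 2
pI = 6.165

6.165


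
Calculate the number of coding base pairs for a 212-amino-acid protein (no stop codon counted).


Each amino acid = 1 codon = 3 bp
bp = 212 * 3 = 636 bp

636 bp


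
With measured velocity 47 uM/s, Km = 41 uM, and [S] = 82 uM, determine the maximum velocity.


Vmax = v * (Km + [S]) / [S]
Vmax = 47 * (41 + 82) / 82
Vmax = 70.5 uM/s

70.5 uM/s


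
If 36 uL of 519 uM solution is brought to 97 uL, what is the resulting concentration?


C2 = C1 * V1 / V2
C2 = 519 * 36 / 97
C2 = 192.6186 uM

192.6186 uM


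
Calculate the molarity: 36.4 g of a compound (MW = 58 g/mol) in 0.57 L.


C = (mass / MW) / volume
C = (36.4 / 58) / 0.57
C = 1.101 M

1.101 M


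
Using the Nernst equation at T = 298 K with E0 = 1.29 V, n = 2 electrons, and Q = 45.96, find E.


E = E0 - (RT/nF) * ln(Q)
E = 1.29 - (8.314 * 298 / (2 * 96485)) * ln(45.96)
E = 1.2409 V

1.2409 V


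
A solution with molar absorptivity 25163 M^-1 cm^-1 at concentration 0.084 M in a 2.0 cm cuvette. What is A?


A = epsilon * c * l
A = 25163 * 0.084 * 2.0
A = 4227.384

4227.384


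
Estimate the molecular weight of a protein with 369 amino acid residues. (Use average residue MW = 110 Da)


MW = n_residues * 110 Da
MW = 369 * 110
MW = 40590 Da

40590 Da


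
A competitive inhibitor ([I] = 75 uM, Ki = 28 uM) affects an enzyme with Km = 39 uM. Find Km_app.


Km_app = Km * (1 + [I]/Ki)
Km_app = 39 * (1 + 75/28)
Km_app = 143.4643 uM

143.4643 uM


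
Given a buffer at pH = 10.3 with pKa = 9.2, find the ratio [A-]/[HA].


[A-]/[HA] = 10^(pH - pKa)
= 10^(10.3 - 9.2)
= 12.5893

12.5893


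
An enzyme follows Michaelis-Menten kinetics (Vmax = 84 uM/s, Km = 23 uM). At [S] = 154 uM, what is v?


v = Vmax * [S] / (Km + [S])
v = 84 * 154 / (23 + 154)
v = 73.0847 uM/s

73.0847 uM/s


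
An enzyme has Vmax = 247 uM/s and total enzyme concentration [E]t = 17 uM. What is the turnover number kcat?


kcat = Vmax / [E]t
kcat = 247 / 17
kcat = 14.5294 s^-1

14.5294 s^-1


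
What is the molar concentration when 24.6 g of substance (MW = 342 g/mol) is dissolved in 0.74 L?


C = (mass / MW) / volume
C = (24.6 / 342) / 0.74
C = 0.0972 M

0.0972 M


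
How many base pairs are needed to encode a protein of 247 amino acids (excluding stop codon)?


Each amino acid = 1 codon = 3 bp
bp = 247 * 3 = 741 bp

741 bp


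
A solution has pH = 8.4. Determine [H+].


[H+] = 10^(-pH)
[H+] = 10^(-8.4)
[H+] = 3.981e-09 M

3.981e-09 M


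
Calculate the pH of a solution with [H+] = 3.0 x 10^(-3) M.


pH = -log10([H+])
pH = -log10(3.0 x 10^(-3))
pH = 2.5229

2.5229


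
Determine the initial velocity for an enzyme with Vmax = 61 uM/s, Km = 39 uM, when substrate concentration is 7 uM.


v = Vmax * [S] / (Km + [S])
v = 61 * 7 / (39 + 7)
v = 9.2826 uM/s

9.2826 uM/s


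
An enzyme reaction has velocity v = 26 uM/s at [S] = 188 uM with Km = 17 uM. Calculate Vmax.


Vmax = v * (Km + [S]) / [S]
Vmax = 26 * (17 + 188) / 188
Vmax = 28.3511 uM/s

28.3511 uM/s


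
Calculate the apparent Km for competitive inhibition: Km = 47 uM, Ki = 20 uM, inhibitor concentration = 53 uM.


Km_app = Km * (1 + [I]/Ki)
Km_app = 47 * (1 + 53/20)
Km_app = 171.55 uM

171.55 uM


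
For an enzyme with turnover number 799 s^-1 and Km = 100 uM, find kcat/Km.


Catalytic efficiency = kcat / Km
= 799 / 100
= 7.99 uM^-1*s^-1

7.99 uM^-1*s^-1


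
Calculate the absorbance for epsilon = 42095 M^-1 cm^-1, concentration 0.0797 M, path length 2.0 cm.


A = epsilon * c * l
A = 42095 * 0.0797 * 2.0
A = 6709.943

6709.943


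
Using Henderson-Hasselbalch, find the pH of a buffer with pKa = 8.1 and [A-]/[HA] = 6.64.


pH = pKa + log10([A-]/[HA])
pH = 8.1 + log10(6.64)
pH = 8.9222

8.9222


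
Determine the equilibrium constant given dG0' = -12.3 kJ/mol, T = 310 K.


Keq = exp(-dG0 * 1000 / (R * T))
Keq = exp(-(-12.3) * 1000 / (8.314 * 310))
Keq = 118.1981

118.1981


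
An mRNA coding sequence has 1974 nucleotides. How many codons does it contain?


codons = nucleotides / 3
codons = 1974 / 3 = 658

658


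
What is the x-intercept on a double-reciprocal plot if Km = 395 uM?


x-intercept = -1/Km
= -1/395
= -0.0025 1/uM

-0.0025 1/uM


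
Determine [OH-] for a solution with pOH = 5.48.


[OH-] = 10^(-pOH)
[OH-] = 10^(-5.48)
[OH-] = 3.311e-06 M

3.311e-06 M


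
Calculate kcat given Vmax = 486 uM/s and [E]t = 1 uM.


kcat = Vmax / [E]t
kcat = 486 / 1
kcat = 486.0 s^-1

486.0 s^-1


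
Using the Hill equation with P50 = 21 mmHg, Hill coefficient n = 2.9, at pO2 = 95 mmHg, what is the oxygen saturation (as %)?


Y = pO2^n / (P50^n + pO2^n)
Y = 95^2.9 / (21^2.9 + 95^2.9)
Y = 98.76%

98.76%
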